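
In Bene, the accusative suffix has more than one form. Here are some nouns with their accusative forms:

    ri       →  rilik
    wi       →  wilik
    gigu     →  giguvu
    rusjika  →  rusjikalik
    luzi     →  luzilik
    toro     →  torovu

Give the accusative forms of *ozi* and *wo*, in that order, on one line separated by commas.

The alternation tracks the last vowel of the stem — -vu when the last vowel of the stem is a rounded vowel (*gigu*, *toro*); -lik when the last vowel of the stem is an unrounded vowel (*ri*, *wi*, *rusjika*, *luzi*).
*ozi*: last vowel = /i/, an unrounded vowel → -lik → *ozilik*.
Since the last vowel of *wo* is /o/ (a rounded vowel), it takes -vu, giving *wovu*.

ozilik, wovu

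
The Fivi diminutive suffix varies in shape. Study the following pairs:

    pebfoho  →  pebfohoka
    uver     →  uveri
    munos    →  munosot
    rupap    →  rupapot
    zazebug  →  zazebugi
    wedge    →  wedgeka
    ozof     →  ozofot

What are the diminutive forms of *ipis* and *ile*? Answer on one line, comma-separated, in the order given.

ipisot, ileka

Looking at the final sound of each stem: -ot when the stem ends in a voiceless consonant (*munos*, *rupap*, *ozof*); -i when the stem ends in a voiced consonant (*uver*, *zazebug*); -ka when the stem ends in a vowel (*pebfoho*, *wedge*).
*ipis* — final sound /s/ (a voiceless consonant) → -ot → *ipisot*.
The final sound of *ile* is /e/, which is a vowel, so the suffix is -ka, giving *ileka*.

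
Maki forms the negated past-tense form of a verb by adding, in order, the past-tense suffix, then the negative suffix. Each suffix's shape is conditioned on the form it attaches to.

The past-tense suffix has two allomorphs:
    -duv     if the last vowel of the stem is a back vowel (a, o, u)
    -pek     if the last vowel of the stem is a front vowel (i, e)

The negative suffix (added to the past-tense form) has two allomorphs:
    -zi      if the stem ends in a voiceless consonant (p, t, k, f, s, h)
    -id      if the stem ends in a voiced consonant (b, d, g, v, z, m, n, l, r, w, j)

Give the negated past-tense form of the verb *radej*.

radejpekzi

*radej*: last vowel = /e/, a front vowel → -pek → *radejpek*.
Since the final consonant of the past-tense form *radejpek* is /k/ (voiceless), it takes -zi, giving *radejpekzi*.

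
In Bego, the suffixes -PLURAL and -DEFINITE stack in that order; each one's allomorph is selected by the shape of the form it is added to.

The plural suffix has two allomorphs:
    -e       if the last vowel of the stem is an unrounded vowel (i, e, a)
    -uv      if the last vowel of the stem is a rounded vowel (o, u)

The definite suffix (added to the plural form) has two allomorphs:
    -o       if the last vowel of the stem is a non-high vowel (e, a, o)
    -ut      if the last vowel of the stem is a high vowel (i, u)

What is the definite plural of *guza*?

guzaeo

*guza*: last vowel = /a/, an unrounded vowel → -e → *guzae*.
The plural form *guzae* — last vowel /e/ (a non-high vowel) → -o → *guzaeo*.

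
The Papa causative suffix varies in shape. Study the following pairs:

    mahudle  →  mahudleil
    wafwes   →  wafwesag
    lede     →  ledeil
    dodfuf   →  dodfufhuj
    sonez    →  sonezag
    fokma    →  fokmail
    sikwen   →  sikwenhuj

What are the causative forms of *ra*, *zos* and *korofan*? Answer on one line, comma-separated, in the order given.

rail, zosag, korofanhuj

The suffix is conditioned by the final sound: -ag when the stem ends in a sibilant (*wafwes*, *sonez*); -huj when the stem ends in a non-sibilant consonant (*dodfuf*, *sikwen*); -il when the stem ends in a vowel (*mahudle*, *lede*, *fokma*).
The final sound of *ra* is /a/, which is a vowel, so the suffix is -il, giving *rail*.
Since the final sound of *zos* is /s/ (a sibilant), it takes -ag, giving *zosag*.
*korofan* — final sound /n/ (a non-sibilant consonant) → -huj → *korofanhuj*.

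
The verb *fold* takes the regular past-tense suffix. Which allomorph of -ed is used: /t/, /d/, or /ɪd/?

The stem *fold* ends in /t/ or /d/.
The -ed suffix is realized as /ɪd/ after /t, d/; as /t/ after other voiceless consonants; and as /d/ after other voiced sounds.
So -ed on *fold* is pronounced /ɪd/.

/ɪd/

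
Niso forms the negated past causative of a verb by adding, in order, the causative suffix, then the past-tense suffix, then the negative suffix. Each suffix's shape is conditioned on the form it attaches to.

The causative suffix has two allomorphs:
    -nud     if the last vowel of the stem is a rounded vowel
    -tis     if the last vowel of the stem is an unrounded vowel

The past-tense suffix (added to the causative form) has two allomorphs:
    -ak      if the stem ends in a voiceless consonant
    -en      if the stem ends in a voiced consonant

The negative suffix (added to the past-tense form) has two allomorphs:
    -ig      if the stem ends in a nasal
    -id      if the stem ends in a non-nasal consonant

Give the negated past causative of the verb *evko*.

*evko*: last vowel = /o/, a rounded vowel → -nud → *evkonud*.
The causative form *evkonud*: final consonant = /d/, voiced → -en → *evkonuden*.
The past-tense form *evkonuden*: final consonant = /n/, a nasal → -ig → *evkonudenig*.

evkonudenig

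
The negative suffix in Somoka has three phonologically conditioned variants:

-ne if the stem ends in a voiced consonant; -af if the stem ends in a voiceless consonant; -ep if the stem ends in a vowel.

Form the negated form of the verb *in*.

inne

*in*: final sound = /n/, a voiced consonant → -ne → *inne*.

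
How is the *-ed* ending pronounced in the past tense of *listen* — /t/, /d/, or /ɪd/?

/d/

The stem *listen* ends in a voiced sound other than /d/.
The -ed suffix is realized as /ɪd/ after /t, d/; as /t/ after other voiceless consonants; and as /d/ after other voiced sounds.
So -ed on *listen* is pronounced /d/.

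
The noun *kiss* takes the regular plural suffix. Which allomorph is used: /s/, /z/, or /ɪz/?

/ɪz/

The stem *kiss* ends in a sibilant (/s, z, ʃ, ʒ, tʃ, dʒ/).
The plural suffix surfaces as /ɪz/ after sibilants, /s/ after other voiceless consonants, and /z/ after other voiced sounds.
So the plural -s on *kiss* is pronounced /ɪz/.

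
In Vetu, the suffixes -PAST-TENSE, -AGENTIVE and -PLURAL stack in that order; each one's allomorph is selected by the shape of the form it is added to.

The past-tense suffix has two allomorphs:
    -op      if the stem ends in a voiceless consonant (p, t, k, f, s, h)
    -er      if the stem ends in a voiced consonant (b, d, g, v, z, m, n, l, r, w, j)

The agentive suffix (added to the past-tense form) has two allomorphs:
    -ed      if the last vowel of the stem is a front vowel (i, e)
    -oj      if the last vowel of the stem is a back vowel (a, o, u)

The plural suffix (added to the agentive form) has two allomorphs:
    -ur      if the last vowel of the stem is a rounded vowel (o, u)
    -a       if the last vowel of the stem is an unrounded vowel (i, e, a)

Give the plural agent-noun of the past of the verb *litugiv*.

Since the final consonant of *litugiv* is /v/ (voiced), it takes -er, giving *litugiver*.
The past-tense form *litugiver*: last vowel = /e/, a front vowel → -ed → *litugivered*.
The last vowel of the agentive form *litugivered* is /e/, which is an unrounded vowel, so the plural suffix is -a, giving *litugivereda*.

litugivereda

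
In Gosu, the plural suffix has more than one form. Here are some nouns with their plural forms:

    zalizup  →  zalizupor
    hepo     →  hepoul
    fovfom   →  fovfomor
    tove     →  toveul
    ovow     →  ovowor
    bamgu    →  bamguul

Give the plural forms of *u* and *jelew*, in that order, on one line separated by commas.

uul, jelewor

The alternation tracks the final sound of the stem — -or when the stem ends in a consonant (*zalizup*, *fovfom*, *ovow*); -ul when the stem ends in a vowel (*hepo*, *tove*, *bamgu*).
*u*: final sound = /u/, a vowel → -ul → *uul*.
*jelew*: final sound = /w/, a consonant → -or → *jelewor*.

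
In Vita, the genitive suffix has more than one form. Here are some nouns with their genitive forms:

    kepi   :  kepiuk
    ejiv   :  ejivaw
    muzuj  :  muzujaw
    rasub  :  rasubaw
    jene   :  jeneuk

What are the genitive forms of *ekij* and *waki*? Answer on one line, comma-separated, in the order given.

ekijaw, wakiuk

The pattern is consonant vs. vowel: -aw when the stem ends in a consonant (*ejiv*, *muzuj*, *rasub*); -uk when the stem ends in a vowel (*kepi*, *jene*).
The final sound of *ekij* is /j/, which is a consonant, so the suffix is -aw, giving *ekijaw*.
*waki* — final sound /i/ (a vowel) → -uk → *wakiuk*.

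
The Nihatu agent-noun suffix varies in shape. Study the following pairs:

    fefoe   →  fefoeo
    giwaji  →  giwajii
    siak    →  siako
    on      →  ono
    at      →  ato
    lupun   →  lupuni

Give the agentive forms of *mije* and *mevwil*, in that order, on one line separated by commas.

The pattern is height harmony: -i when the last vowel of the stem is a high vowel (*giwaji*, *lupun*); -o when the last vowel of the stem is a non-high vowel (*fefoe*, *siak*, *on*, *at*).
Since the last vowel of *mije* is /e/ (a non-high vowel), it takes -o, giving *mijeo*.
Since the last vowel of *mevwil* is /i/ (a high vowel), it takes -i, giving *mevwili*.

mijeo, mevwili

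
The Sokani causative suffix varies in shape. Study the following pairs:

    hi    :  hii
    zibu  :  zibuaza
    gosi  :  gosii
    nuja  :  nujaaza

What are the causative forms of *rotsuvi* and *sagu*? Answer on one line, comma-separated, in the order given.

The suffix is conditioned by the last vowel: -i when the last vowel of the stem is a front vowel (*hi*, *gosi*); -aza when the last vowel of the stem is a back vowel (*zibu*, *nuja*).
Since the last vowel of *rotsuvi* is /i/ (a front vowel), it takes -i, giving *rotsuvii*.
*sagu* — last vowel /u/ (a back vowel) → -aza → *saguaza*.

rotsuvii, saguaza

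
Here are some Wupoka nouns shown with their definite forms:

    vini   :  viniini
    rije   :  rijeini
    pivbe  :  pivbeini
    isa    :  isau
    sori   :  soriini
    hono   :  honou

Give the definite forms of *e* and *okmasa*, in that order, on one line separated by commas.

The suffix is conditioned by the last vowel: -ini when the last vowel of the stem is a front vowel (*vini*, *rije*, *pivbe*, *sori*); -u when the last vowel of the stem is a back vowel (*isa*, *hono*).
*e*: last vowel = /e/, a front vowel → -ini → *eini*.
*okmasa* — last vowel /a/ (a back vowel) → -u → *okmasau*.

eini, okmasau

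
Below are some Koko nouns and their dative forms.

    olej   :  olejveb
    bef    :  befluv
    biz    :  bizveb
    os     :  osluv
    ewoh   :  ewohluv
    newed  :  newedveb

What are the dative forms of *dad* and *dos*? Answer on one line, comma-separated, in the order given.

Looking at the final consonant of each stem: -luv when the stem ends in a voiceless consonant (*bef*, *os*, *ewoh*); -veb when the stem ends in a voiced consonant (*olej*, *biz*, *newed*).
The final consonant of *dad* is /d/, which is voiced, so the suffix is -veb, giving *dadveb*.
The final consonant of *dos* is /s/, which is voiceless, so the suffix is -luv, giving *dosluv*.

dadveb, dosluv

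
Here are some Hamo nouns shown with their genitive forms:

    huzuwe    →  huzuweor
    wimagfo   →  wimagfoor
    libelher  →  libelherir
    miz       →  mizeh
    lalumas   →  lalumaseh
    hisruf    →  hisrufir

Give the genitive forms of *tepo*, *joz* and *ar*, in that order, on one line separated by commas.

The pattern is sibilance of the final sound: -eh when the stem ends in a sibilant (*miz*, *lalumas*); -ir when the stem ends in a non-sibilant consonant (*libelher*, *hisruf*); -or when the stem ends in a vowel (*huzuwe*, *wimagfo*).
Since the final sound of *tepo* is /o/ (a vowel), it takes -or, giving *tepoor*.
*joz*: final sound = /z/, a sibilant → -eh → *jozeh*.
*ar* — final sound /r/ (a non-sibilant consonant) → -ir → *arir*.

tepoor, jozeh, arir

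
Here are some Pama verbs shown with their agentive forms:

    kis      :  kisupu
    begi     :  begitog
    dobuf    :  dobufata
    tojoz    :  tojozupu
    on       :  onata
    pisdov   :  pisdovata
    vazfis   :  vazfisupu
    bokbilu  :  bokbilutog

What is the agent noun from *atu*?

The alternation tracks the final sound of the stem — -upu when the stem ends in a sibilant (*kis*, *tojoz*, *vazfis*); -ata when the stem ends in a non-sibilant consonant (*dobuf*, *on*, *pisdov*); -tog when the stem ends in a vowel (*begi*, *bokbilu*).
Since the final sound of *atu* is /u/ (a vowel), it takes -tog, giving *atutog*.

atutog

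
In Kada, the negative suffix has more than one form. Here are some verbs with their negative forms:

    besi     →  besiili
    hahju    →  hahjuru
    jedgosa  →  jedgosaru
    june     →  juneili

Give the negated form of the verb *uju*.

The suffix is conditioned by the last vowel: -ili when the last vowel of the stem is a front vowel (*besi*, *june*); -ru when the last vowel of the stem is a back vowel (*hahju*, *jedgosa*).
*uju*: last vowel = /u/, a back vowel → -ru → *ujuru*.

ujuru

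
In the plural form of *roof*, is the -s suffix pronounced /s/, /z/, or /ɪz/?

The stem *roof* ends in a voiceless non-sibilant consonant.
The plural suffix surfaces as /ɪz/ after sibilants, /s/ after other voiceless consonants, and /z/ after other voiced sounds.
So the plural -s on *roof* is pronounced /s/.

/s/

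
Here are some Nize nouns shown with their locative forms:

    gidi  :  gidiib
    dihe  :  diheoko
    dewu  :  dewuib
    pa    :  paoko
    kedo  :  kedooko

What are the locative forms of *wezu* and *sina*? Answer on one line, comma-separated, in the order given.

wezuib, sinaoko

The pattern is height harmony: -ib when the last vowel of the stem is a high vowel (*gidi*, *dewu*); -oko when the last vowel of the stem is a non-high vowel (*dihe*, *pa*, *kedo*).
Since the last vowel of *wezu* is /u/ (a high vowel), it takes -ib, giving *wezuib*.
*sina*: last vowel = /a/, a non-high vowel → -oko → *sinaoko*.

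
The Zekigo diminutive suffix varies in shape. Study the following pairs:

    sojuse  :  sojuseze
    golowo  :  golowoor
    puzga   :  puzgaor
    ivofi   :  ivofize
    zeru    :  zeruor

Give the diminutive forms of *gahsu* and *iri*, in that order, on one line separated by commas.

gahsuor, irize

The suffix is conditioned by the last vowel: -ze when the last vowel of the stem is a front vowel (*sojuse*, *ivofi*); -or when the last vowel of the stem is a back vowel (*golowo*, *puzga*, *zeru*).
*gahsu* — last vowel /u/ (a back vowel) → -or → *gahsuor*.
The last vowel of *iri* is /i/, which is a front vowel, so the suffix is -ze, giving *irize*.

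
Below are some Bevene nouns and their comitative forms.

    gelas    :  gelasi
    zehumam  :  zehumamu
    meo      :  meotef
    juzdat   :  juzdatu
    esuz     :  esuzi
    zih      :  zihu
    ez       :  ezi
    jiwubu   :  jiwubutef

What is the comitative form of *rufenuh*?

The alternation tracks the final sound of the stem — -i when the stem ends in a sibilant (*gelas*, *esuz*, *ez*); -u when the stem ends in a non-sibilant consonant (*zehumam*, *juzdat*, *zih*); -tef when the stem ends in a vowel (*meo*, *jiwubu*).
*rufenuh* — final sound /h/ (a non-sibilant consonant) → -u → *rufenuhu*.

rufenuhu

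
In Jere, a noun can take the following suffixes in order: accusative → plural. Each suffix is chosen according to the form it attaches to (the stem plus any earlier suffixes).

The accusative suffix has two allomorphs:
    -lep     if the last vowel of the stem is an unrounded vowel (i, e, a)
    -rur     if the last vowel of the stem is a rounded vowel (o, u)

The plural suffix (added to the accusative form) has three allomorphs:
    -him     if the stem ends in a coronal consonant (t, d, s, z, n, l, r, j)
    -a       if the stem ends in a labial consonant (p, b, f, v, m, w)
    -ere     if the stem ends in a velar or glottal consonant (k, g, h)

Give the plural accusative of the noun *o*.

orurhim

*o* — last vowel /o/ (a rounded vowel) → -rur → *orur*.
The final consonant of the accusative form *orur* is /r/, which is coronal, so the plural suffix is -him, giving *orurhim*.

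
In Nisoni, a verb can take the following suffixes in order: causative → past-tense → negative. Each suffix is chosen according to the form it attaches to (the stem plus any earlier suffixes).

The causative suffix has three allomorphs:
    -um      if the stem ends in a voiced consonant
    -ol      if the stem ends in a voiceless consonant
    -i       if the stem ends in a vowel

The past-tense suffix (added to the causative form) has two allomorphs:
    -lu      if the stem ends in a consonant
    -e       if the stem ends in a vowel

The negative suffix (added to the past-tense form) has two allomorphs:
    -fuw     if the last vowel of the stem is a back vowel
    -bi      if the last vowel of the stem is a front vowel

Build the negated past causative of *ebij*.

The final sound of *ebij* is /j/, which is a voiced consonant, so the causative suffix is -um, giving *ebijum*.
The causative form *ebijum*: final sound = /m/, a consonant → -lu → *ebijumlu*.
Since the last vowel of the past-tense form *ebijumlu* is /u/ (a back vowel), it takes -fuw, giving *ebijumlufuw*.

ebijumlufuw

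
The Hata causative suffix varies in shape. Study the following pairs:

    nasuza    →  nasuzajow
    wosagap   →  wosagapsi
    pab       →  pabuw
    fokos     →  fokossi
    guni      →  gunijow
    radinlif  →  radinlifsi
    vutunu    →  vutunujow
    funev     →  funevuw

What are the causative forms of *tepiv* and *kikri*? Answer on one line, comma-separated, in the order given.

Looking at the final sound of each stem: -si when the stem ends in a voiceless consonant (*wosagap*, *fokos*, *radinlif*); -uw when the stem ends in a voiced consonant (*pab*, *funev*); -jow when the stem ends in a vowel (*nasuza*, *guni*, *vutunu*).
*tepiv* — final sound /v/ (a voiced consonant) → -uw → *tepivuw*.
*kikri*: final sound = /i/, a vowel → -jow → *kikrijow*.

tepivuw, kikrijow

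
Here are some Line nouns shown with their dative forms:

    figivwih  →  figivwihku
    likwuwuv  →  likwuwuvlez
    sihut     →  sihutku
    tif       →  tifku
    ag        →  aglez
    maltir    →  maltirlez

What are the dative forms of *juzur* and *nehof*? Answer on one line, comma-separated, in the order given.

juzurlez, nehofku

The alternation tracks the final consonant of the stem — -ku when the stem ends in a voiceless consonant (*figivwih*, *sihut*, *tif*); -lez when the stem ends in a voiced consonant (*likwuwuv*, *ag*, *maltir*).
*juzur*: final consonant = /r/, voiced → -lez → *juzurlez*.
*nehof*: final consonant = /f/, voiceless → -ku → *nehofku*.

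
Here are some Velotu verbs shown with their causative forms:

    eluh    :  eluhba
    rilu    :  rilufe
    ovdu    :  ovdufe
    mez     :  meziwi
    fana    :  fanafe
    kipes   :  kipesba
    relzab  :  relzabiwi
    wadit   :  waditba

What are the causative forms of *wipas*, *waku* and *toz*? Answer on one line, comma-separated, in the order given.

Looking at the final sound of each stem: -ba when the stem ends in a voiceless consonant (*eluh*, *kipes*, *wadit*); -iwi when the stem ends in a voiced consonant (*mez*, *relzab*); -fe when the stem ends in a vowel (*rilu*, *ovdu*, *fana*).
The final sound of *wipas* is /s/, which is a voiceless consonant, so the suffix is -ba, giving *wipasba*.
*waku* — final sound /u/ (a vowel) → -fe → *wakufe*.
*toz* — final sound /z/ (a voiced consonant) → -iwi → *toziwi*.

wipasba, wakufe, toziwi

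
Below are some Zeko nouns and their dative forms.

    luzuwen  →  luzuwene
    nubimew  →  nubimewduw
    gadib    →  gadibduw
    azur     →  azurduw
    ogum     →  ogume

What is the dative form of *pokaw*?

pokawduw

The pattern is nasality of the final consonant: -e when the stem ends in a nasal (*luzuwen*, *ogum*); -duw when the stem ends in a non-nasal consonant (*nubimew*, *gadib*, *azur*).
Since the final consonant of *pokaw* is /w/ (non-nasal), it takes -duw, giving *pokawduw*.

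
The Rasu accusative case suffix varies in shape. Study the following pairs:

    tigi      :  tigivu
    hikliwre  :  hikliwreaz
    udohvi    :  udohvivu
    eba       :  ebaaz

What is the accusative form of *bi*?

The pattern is height harmony: -vu when the last vowel of the stem is a high vowel (*tigi*, *udohvi*); -az when the last vowel of the stem is a non-high vowel (*hikliwre*, *eba*).
*bi*: last vowel = /i/, a high vowel → -vu → *bivu*.

bivu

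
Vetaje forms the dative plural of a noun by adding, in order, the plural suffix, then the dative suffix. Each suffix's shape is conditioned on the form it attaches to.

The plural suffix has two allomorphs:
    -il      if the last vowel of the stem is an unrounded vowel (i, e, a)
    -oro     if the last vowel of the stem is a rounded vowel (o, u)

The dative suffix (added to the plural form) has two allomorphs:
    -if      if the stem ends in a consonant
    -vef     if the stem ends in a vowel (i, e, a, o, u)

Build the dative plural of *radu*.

Since the last vowel of *radu* is /u/ (a rounded vowel), it takes -oro, giving *raduoro*.
Since the final sound of the plural form *raduoro* is /o/ (a vowel), it takes -vef, giving *raduorovef*.

raduorovef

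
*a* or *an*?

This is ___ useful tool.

The indefinite article is chosen by the initial *sound* of the following word, not its spelling.
*useful* begins with the sound /juː/ (u pronounced /juː/) — a consonant sound.
So the article is *a*: This is a useful tool.

a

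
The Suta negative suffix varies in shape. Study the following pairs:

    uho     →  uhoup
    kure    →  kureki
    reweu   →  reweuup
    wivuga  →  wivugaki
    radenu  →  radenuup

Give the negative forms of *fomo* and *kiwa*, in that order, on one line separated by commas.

The suffix is conditioned by the last vowel: -up when the last vowel of the stem is a rounded vowel (*uho*, *reweu*, *radenu*); -ki when the last vowel of the stem is an unrounded vowel (*kure*, *wivuga*).
*fomo*: last vowel = /o/, a rounded vowel → -up → *fomoup*.
*kiwa*: last vowel = /a/, an unrounded vowel → -ki → *kiwaki*.

fomoup, kiwaki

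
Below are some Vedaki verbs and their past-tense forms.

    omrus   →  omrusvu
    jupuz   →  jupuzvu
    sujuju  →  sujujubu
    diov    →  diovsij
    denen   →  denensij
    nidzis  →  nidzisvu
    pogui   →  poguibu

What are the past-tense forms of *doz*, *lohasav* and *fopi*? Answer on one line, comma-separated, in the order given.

The pattern is sibilance of the final sound: -vu when the stem ends in a sibilant (*omrus*, *jupuz*, *nidzis*); -sij when the stem ends in a non-sibilant consonant (*diov*, *denen*); -bu when the stem ends in a vowel (*sujuju*, *pogui*).
*doz* — final sound /z/ (a sibilant) → -vu → *dozvu*.
*lohasav* — final sound /v/ (a non-sibilant consonant) → -sij → *lohasavsij*.
The final sound of *fopi* is /i/, which is a vowel, so the suffix is -bu, giving *fopibu*.

dozvu, lohasavsij, fopibu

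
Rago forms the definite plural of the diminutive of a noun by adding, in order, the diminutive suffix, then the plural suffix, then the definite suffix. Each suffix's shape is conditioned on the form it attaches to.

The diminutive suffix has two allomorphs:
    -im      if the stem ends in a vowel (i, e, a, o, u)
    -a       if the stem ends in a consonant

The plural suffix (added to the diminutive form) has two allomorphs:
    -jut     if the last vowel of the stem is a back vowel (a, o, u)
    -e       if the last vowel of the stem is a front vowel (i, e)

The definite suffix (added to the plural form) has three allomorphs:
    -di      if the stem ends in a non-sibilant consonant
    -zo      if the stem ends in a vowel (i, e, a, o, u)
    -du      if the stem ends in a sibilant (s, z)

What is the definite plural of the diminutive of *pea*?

Since the final sound of *pea* is /a/ (a vowel), it takes -im, giving *peaim*.
Since the last vowel of the diminutive form *peaim* is /i/ (a front vowel), it takes -e, giving *peaime*.
Since the final sound of the plural form *peaime* is /e/ (a vowel), it takes -zo, giving *peaimezo*.

peaimezo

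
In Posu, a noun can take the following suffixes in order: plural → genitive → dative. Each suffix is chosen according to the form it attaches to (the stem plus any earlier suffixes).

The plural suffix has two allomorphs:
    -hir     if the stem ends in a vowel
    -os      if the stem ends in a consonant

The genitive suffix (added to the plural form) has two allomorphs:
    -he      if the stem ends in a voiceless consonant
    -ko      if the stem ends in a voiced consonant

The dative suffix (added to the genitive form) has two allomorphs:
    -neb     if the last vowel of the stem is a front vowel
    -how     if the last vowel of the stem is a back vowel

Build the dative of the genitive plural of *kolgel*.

kolgelosheneb

*kolgel* — final sound /l/ (a consonant) → -os → *kolgelos*.
The plural form *kolgelos*: final consonant = /s/, voiceless → -he → *kolgeloshe*.
The genitive form *kolgeloshe*: last vowel = /e/, a front vowel → -neb → *kolgelosheneb*.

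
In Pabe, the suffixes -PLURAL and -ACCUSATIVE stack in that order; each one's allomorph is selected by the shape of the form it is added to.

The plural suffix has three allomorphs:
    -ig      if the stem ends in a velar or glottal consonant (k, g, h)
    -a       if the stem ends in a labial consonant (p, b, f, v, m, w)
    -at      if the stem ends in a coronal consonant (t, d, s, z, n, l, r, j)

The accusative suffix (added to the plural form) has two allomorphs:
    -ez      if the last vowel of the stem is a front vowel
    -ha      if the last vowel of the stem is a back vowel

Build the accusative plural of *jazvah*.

Since the final consonant of *jazvah* is /h/ (velar/glottal), it takes -ig, giving *jazvahig*.
The plural form *jazvahig*: last vowel = /i/, a front vowel → -ez → *jazvahigez*.

jazvahigez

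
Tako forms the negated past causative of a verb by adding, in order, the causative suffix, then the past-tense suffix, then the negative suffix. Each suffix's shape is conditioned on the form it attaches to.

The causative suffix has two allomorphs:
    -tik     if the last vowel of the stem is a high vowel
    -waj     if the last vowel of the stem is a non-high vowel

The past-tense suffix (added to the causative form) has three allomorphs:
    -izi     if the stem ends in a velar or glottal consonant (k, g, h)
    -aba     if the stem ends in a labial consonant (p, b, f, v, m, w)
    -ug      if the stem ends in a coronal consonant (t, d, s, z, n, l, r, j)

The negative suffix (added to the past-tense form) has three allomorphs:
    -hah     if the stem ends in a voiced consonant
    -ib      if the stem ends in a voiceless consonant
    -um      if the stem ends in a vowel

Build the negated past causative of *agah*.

*agah*: last vowel = /a/, a non-high vowel → -waj → *agahwaj*.
The causative form *agahwaj* — final consonant /j/ (coronal) → -ug → *agahwajug*.
The final sound of the past-tense form *agahwajug* is /g/, which is a voiced consonant, so the negative suffix is -hah, giving *agahwajughah*.

agahwajughah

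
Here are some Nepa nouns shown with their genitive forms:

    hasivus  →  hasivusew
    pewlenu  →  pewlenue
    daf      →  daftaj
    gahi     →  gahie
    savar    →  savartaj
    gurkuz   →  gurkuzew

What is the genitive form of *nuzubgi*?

nuzubgie

The pattern is sibilance of the final sound: -ew when the stem ends in a sibilant (*hasivus*, *gurkuz*); -taj when the stem ends in a non-sibilant consonant (*daf*, *savar*); -e when the stem ends in a vowel (*pewlenu*, *gahi*).
*nuzubgi*: final sound = /i/, a vowel → -e → *nuzubgie*.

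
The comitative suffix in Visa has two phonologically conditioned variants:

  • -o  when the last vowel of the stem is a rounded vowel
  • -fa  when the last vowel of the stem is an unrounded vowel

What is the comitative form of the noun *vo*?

voo

*vo*: last vowel = /o/, a rounded vowel → -o → *voo*.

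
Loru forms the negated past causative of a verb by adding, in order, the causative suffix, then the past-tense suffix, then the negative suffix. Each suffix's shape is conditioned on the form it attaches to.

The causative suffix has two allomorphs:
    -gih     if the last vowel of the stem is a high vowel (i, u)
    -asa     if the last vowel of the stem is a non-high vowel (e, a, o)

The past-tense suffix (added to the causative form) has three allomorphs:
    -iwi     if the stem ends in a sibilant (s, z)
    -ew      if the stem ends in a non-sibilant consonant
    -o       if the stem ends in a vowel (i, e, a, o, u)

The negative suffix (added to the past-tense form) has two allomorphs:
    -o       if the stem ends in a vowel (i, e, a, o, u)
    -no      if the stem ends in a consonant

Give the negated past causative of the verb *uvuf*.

*uvuf*: last vowel = /u/, a high vowel → -gih → *uvufgih*.
Since the final sound of the causative form *uvufgih* is /h/ (a non-sibilant consonant), it takes -ew, giving *uvufgihew*.
The past-tense form *uvufgihew* — final sound /w/ (a consonant) → -no → *uvufgihewno*.

uvufgihewno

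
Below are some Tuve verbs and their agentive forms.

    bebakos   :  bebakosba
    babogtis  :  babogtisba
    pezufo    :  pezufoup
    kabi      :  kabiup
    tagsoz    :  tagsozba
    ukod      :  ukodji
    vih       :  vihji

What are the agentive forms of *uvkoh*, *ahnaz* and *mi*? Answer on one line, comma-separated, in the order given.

uvkohji, ahnazba, miup

Looking at the final sound of each stem: -ba when the stem ends in a sibilant (*bebakos*, *babogtis*, *tagsoz*); -ji when the stem ends in a non-sibilant consonant (*ukod*, *vih*); -up when the stem ends in a vowel (*pezufo*, *kabi*).
Since the final sound of *uvkoh* is /h/ (a non-sibilant consonant), it takes -ji, giving *uvkohji*.
*ahnaz* — final sound /z/ (a sibilant) → -ba → *ahnazba*.
*mi* — final sound /i/ (a vowel) → -up → *miup*.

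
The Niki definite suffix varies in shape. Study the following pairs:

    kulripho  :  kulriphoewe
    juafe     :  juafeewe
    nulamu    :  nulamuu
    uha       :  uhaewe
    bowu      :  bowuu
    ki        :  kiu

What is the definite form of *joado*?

The pattern is height harmony: -u when the last vowel of the stem is a high vowel (*nulamu*, *bowu*, *ki*); -ewe when the last vowel of the stem is a non-high vowel (*kulripho*, *juafe*, *uha*).
*joado*: last vowel = /o/, a non-high vowel → -ewe → *joadoewe*.

joadoewe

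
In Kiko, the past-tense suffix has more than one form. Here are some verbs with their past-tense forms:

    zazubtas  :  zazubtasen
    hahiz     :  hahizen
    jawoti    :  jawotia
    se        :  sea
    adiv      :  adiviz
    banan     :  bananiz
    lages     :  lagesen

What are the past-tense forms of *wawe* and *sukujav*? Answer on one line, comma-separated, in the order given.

wawea, sukujaviz

The pattern is sibilance of the final sound: -en when the stem ends in a sibilant (*zazubtas*, *hahiz*, *lages*); -iz when the stem ends in a non-sibilant consonant (*adiv*, *banan*); -a when the stem ends in a vowel (*jawoti*, *se*).
The final sound of *wawe* is /e/, which is a vowel, so the suffix is -a, giving *wawea*.
*sukujav* — final sound /v/ (a non-sibilant consonant) → -iz → *sukujaviz*.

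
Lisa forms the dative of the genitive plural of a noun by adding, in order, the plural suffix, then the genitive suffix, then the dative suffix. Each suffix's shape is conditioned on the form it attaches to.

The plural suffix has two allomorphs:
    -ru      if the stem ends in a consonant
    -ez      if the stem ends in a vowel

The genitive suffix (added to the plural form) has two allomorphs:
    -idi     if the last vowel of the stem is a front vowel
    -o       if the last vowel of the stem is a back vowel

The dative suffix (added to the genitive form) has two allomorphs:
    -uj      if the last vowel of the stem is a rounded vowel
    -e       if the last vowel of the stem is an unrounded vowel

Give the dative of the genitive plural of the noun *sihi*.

sihiezidie

*sihi* — final sound /i/ (a vowel) → -ez → *sihiez*.
The plural form *sihiez* — last vowel /e/ (a front vowel) → -idi → *sihiezidi*.
Since the last vowel of the genitive form *sihiezidi* is /i/ (an unrounded vowel), it takes -e, giving *sihiezidie*.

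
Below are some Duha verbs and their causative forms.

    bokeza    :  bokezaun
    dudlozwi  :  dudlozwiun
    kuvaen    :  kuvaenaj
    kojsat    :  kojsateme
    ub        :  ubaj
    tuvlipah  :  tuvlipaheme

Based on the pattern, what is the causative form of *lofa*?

lofaun

Looking at the final sound of each stem: -eme when the stem ends in a voiceless consonant (*kojsat*, *tuvlipah*); -aj when the stem ends in a voiced consonant (*kuvaen*, *ub*); -un when the stem ends in a vowel (*bokeza*, *dudlozwi*).
The final sound of *lofa* is /a/, which is a vowel, so the suffix is -un, giving *lofaun*.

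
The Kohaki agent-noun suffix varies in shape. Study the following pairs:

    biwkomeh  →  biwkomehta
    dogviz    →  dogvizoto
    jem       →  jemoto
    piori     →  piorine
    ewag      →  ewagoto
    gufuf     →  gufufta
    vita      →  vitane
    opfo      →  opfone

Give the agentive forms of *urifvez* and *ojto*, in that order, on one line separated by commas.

urifvezoto, ojtone

The alternation tracks the final sound of the stem — -ta when the stem ends in a voiceless consonant (*biwkomeh*, *gufuf*); -oto when the stem ends in a voiced consonant (*dogviz*, *jem*, *ewag*); -ne when the stem ends in a vowel (*piori*, *vita*, *opfo*).
The final sound of *urifvez* is /z/, which is a voiced consonant, so the suffix is -oto, giving *urifvezoto*.
*ojto* — final sound /o/ (a vowel) → -ne → *ojtone*.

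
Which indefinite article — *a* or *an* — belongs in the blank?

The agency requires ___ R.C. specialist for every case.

The indefinite article is chosen by the initial *sound* of the following word, not its spelling.
The initialism *R.C.* is read letter by letter; the first letter, R, is pronounced /ɑr/, which begins with a vowel sound.
So the article is *an*: The agency requires an R.C. specialist for every case.

an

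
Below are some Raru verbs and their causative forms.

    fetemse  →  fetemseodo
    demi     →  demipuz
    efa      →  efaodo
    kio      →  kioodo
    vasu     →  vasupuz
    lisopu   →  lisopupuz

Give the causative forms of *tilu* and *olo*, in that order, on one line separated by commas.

The alternation tracks the last vowel of the stem — -puz when the last vowel of the stem is a high vowel (*demi*, *vasu*, *lisopu*); -odo when the last vowel of the stem is a non-high vowel (*fetemse*, *efa*, *kio*).
*tilu*: last vowel = /u/, a high vowel → -puz → *tilupuz*.
The last vowel of *olo* is /o/, which is a non-high vowel, so the suffix is -odo, giving *oloodo*.

tilupuz, oloodo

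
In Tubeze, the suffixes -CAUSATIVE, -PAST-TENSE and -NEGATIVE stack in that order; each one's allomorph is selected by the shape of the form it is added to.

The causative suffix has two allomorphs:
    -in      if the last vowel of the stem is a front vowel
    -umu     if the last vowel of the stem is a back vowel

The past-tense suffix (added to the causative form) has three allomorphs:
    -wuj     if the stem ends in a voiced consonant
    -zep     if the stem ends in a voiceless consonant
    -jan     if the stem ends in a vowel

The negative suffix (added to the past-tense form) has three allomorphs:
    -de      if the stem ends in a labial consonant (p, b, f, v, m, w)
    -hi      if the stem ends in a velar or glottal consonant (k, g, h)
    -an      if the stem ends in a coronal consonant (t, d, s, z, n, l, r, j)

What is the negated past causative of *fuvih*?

The last vowel of *fuvih* is /i/, which is a front vowel, so the causative suffix is -in, giving *fuvihin*.
The causative form *fuvihin*: final sound = /n/, a voiced consonant → -wuj → *fuvihinwuj*.
The past-tense form *fuvihinwuj*: final consonant = /j/, coronal → -an → *fuvihinwujan*.

fuvihinwujan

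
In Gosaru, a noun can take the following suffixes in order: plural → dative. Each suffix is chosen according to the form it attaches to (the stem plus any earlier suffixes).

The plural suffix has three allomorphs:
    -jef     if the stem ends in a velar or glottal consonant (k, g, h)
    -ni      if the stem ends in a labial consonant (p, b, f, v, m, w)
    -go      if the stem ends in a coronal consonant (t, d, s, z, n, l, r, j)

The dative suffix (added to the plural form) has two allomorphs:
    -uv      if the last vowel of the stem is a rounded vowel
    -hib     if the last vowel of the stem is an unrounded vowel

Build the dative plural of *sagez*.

sagezgouv

Since the final consonant of *sagez* is /z/ (coronal), it takes -go, giving *sagezgo*.
The plural form *sagezgo* — last vowel /o/ (a rounded vowel) → -uv → *sagezgouv*.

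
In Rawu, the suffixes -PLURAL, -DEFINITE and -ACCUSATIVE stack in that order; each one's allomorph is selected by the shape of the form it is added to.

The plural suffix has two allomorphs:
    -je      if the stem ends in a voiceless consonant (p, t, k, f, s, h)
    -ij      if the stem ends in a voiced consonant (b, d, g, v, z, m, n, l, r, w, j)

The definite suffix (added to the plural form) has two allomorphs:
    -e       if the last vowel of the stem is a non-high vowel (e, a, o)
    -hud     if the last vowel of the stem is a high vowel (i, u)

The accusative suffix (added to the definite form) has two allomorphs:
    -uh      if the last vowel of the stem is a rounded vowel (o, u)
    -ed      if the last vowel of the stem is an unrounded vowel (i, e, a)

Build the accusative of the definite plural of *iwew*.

iwewijhuduh

*iwew*: final consonant = /w/, voiced → -ij → *iwewij*.
The last vowel of the plural form *iwewij* is /i/, which is a high vowel, so the definite suffix is -hud, giving *iwewijhud*.
Since the last vowel of the definite form *iwewijhud* is /u/ (a rounded vowel), it takes -uh, giving *iwewijhuduh*.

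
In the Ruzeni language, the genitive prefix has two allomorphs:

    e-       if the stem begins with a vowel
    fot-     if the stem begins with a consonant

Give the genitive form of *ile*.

*ile* — first sound /i/ (a vowel) → e- → *eile*.

eile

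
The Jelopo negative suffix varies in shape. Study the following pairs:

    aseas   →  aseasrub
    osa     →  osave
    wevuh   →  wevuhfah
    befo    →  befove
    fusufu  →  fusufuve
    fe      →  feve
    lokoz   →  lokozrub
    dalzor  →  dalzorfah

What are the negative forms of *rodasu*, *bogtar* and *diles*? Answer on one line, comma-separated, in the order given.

rodasuve, bogtarfah, dilesrub

The pattern is sibilance of the final sound: -rub when the stem ends in a sibilant (*aseas*, *lokoz*); -fah when the stem ends in a non-sibilant consonant (*wevuh*, *dalzor*); -ve when the stem ends in a vowel (*osa*, *befo*, *fusufu*, *fe*).
*rodasu*: final sound = /u/, a vowel → -ve → *rodasuve*.
The final sound of *bogtar* is /r/, which is a non-sibilant consonant, so the suffix is -fah, giving *bogtarfah*.
The final sound of *diles* is /s/, which is a sibilant, so the suffix is -rub, giving *dilesrub*.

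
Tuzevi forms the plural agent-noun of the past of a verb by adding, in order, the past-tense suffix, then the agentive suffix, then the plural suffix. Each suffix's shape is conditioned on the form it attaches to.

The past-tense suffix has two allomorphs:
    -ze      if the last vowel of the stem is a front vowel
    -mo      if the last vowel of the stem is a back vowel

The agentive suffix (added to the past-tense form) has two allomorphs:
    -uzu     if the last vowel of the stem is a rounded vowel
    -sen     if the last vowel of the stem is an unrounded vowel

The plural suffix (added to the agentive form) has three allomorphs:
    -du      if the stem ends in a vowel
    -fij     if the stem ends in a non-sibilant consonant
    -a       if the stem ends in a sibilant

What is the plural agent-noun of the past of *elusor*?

*elusor* — last vowel /o/ (a back vowel) → -mo → *elusormo*.
The past-tense form *elusormo*: last vowel = /o/, a rounded vowel → -uzu → *elusormouzu*.
The agentive form *elusormouzu* — final sound /u/ (a vowel) → -du → *elusormouzudu*.

elusormouzudu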